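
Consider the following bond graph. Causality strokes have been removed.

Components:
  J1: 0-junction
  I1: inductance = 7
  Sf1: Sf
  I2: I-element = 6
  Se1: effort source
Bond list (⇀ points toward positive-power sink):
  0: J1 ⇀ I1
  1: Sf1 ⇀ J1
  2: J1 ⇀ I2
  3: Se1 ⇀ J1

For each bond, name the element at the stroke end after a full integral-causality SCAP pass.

bond 1 |Sf1  (Sf1 fixes flow; stroke at Sf1)
bond 3 |J1  (source Se1 imposes e)
bond 0 |I1  (common-e at J1 fixed by 3)
bond 2 |I2  (J1 effort already set via bond 3)

b0 |I1
b1 |Sf1
b2 |I2
b3 |J1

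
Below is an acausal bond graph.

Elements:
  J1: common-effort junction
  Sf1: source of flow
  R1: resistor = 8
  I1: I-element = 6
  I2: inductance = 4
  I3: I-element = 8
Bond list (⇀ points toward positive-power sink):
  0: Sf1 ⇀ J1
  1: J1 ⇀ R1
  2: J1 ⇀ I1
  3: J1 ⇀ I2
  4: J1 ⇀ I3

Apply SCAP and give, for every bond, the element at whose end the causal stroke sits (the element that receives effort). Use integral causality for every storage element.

b0 stroke at Sf1  (Sf1 (Sf) sets flow on bond)
b2 stroke at I1  (I1: I, integral causality)
b3 stroke at I2  (prefer integral on I2)
b4 stroke at I3  (I3 integral (f out))
b1 stroke at J1  (J1: last free bond brings effort in)

b0 stroke at Sf1
b1 stroke at J1
b2 stroke at I1
b3 stroke at I2
b4 stroke at I3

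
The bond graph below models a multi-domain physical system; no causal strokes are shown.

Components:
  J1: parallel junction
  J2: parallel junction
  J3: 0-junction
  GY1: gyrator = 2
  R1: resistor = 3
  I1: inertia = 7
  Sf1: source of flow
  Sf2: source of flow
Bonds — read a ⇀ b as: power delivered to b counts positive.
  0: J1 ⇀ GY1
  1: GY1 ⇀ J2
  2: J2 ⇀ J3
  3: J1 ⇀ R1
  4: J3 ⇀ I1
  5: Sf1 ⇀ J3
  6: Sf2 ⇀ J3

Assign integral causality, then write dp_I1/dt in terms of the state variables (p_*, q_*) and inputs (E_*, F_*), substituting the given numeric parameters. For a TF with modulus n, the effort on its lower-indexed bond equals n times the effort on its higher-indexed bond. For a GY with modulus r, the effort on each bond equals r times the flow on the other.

bond 5 stroke at Sf1  (source Sf1 imposes f)
bond 6 stroke at Sf2  (Sf2: flow source, stroke at near end)
bond 4 stroke at I1  (I1 outputs flow p/I1)
bond 2 stroke at J3  (J3 needs exactly one e-in)
bond 1 stroke at J2  (J2 needs exactly one e-in)
bond 0 stroke at J1  (GY1 both-in/both-out from 1)
bond 3 stroke at R1  (J1 effort already set via bond 0)

dp_I1/dt = 4*F_Sf1/3 + 4*F_Sf2/3 - 4*p_I1/21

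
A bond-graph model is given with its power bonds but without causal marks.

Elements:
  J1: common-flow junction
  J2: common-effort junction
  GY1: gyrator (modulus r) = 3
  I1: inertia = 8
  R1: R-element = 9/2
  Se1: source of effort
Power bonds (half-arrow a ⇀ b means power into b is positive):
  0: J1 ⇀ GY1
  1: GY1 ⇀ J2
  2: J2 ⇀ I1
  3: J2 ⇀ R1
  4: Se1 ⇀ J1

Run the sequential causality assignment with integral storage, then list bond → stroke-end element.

β4 |J1  (Se1 (Se) sets effort on bond)
β0 |GY1  (J1 needs exactly one f-in)
β1 |GY1  (GY1 both-in/both-out from 0)
β2 |I1  (I1: I, integral causality)
β3 |J2  (J2 needs exactly one e-in)

β0 stroke→GY1
β1 stroke→GY1
β2 stroke→I1
β3 stroke→J2
β4 stroke→J1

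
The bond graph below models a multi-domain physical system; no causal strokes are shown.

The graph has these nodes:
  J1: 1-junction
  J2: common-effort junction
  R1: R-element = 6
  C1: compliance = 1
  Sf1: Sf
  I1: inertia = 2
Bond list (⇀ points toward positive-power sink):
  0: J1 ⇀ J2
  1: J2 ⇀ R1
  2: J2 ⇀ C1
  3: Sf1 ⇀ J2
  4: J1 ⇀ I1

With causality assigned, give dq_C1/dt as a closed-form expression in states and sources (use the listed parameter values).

dq_C1/dt = F_Sf1 + p_I1/2 - q_C1/6

β3 stroke at Sf1  (Sf1: flow source, stroke at near end)
β2 stroke at J2  (C1 outputs effort q/C1)
β0 stroke at J1  (common-e at J2 fixed by 2)
β1 stroke at R1  (common-e at J2 fixed by 2)
β4 stroke at I1  (J1 needs exactly one f-in)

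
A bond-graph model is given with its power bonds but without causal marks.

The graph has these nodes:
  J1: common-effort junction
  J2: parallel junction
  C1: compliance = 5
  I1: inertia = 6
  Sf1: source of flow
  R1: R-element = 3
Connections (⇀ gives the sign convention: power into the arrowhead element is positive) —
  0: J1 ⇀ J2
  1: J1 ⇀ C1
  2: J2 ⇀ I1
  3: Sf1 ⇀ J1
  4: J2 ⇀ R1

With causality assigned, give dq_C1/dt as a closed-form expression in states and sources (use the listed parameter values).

dq_C1/dt = F_Sf1 - p_I1/6 - q_C1/15

bond 3 |Sf1  (source Sf1 imposes f)
bond 1 |J1  (prefer integral on C1)
bond 0 |J2  (J1 effort already set via bond 1)
bond 2 |I1  (J2: bond 0 brought effort, rest push out)
bond 4 |R1  (0-jn J2 has e-setter on 0)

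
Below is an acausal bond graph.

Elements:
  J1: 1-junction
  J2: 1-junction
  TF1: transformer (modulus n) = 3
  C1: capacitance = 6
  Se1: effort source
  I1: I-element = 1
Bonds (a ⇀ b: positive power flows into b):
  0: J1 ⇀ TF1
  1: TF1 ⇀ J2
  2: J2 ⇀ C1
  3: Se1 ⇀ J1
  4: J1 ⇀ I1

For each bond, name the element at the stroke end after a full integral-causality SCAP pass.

β0 stroke→J1
β1 stroke→TF1
β2 stroke→J2
β3 stroke→J1
β4 stroke→I1

#3 stroke at J1  (Se1 fixes effort; stroke away)
#2 stroke at J2  (C1 integral (e out))
#1 stroke at TF1  (closing 1-jn rule on J2)
#0 stroke at J1  (through TF1, causality passes straight; one stroke at TF1)
#4 stroke at I1  (J1 needs exactly one f-in)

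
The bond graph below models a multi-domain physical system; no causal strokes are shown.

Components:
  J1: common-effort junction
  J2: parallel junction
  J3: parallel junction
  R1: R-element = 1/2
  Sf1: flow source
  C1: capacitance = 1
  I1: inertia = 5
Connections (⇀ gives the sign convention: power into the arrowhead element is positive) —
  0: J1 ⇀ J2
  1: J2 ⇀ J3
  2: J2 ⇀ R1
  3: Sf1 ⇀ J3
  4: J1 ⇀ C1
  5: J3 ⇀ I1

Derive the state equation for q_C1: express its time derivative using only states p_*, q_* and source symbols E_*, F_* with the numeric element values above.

bond 3 stroke→Sf1  (Sf1: flow source, stroke at near end)
bond 4 stroke→J1  (C1 outputs effort q/C1)
bond 0 stroke→J2  (J1 effort already set via bond 4)
bond 1 stroke→J3  (J2 effort already set via bond 0)
bond 2 stroke→R1  (common-e at J2 fixed by 0)
bond 5 stroke→I1  (J3 effort already set via bond 1)

dq_C1/dt = F_Sf1 - p_I1/5 - 2*q_C1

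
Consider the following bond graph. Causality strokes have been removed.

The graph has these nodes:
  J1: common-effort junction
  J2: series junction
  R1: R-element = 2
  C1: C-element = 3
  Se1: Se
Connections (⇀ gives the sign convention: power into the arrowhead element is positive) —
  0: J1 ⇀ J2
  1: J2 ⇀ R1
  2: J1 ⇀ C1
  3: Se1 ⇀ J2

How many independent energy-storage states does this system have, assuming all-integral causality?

β3 stroke→J2  (Se1: effort source, stroke at far end)
β2 stroke→J1  (C1: C, integral causality)
β0 stroke→J2  (J1: bond 2 brought effort, rest push out)
β1 stroke→R1  (closing 1-jn rule on J2)

1  (C1 all integral)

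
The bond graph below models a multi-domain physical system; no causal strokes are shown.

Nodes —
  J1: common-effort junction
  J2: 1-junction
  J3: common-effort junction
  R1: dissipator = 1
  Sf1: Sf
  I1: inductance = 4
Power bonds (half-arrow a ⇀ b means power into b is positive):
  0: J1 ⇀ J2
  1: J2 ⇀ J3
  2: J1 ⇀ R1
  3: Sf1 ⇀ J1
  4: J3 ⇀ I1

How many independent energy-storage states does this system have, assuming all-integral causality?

1  (I1 all integral)

b3 stroke at Sf1  (source Sf1 imposes f)
b4 stroke at I1  (prefer integral on I1)
b1 stroke at J3  (J3 needs exactly one e-in)
b0 stroke at J2  (J2 flow already set via bond 1)
b2 stroke at J1  (J1 needs exactly one e-in)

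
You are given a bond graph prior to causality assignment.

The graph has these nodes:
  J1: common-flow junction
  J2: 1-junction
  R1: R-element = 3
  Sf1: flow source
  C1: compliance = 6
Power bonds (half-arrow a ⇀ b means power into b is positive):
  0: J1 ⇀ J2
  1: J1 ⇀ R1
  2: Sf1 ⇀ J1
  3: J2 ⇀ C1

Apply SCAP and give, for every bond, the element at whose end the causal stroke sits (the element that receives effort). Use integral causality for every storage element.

bond 0 stroke at J1
bond 1 stroke at J1
bond 2 stroke at Sf1
bond 3 stroke at J2

β2 stroke→Sf1  (Sf1 (Sf) sets flow on bond)
β0 stroke→J1  (common-f at J1 fixed by 2)
β1 stroke→J1  (common-f at J1 fixed by 2)
β3 stroke→J2  (1-jn J2 has f-setter on 0)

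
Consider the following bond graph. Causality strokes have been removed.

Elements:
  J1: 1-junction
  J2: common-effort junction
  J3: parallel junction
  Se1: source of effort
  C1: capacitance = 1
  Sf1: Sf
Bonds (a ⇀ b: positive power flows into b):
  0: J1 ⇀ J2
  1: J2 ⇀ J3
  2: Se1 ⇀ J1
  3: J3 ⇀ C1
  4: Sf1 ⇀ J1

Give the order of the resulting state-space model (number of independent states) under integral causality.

β2 stroke→J1  (Se1: effort source, stroke at far end)
β4 stroke→Sf1  (Sf1 fixes flow; stroke at Sf1)
β0 stroke→J1  (J1: bond 4 brought flow, rest push out)
β1 stroke→J2  (only one effort-in slot at J2)
β3 stroke→J3  (J3 needs exactly one e-in)

1  (C1 all integral)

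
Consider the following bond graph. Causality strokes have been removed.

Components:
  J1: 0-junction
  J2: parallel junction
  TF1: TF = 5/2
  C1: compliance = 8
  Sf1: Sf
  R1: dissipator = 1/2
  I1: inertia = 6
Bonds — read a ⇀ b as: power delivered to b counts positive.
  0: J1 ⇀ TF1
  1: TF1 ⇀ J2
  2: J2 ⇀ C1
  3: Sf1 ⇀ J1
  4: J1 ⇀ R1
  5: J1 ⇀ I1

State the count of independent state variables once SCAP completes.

β3 →Sf1  (Sf1: flow source, stroke at near end)
β2 →J2  (prefer integral on C1)
β1 →TF1  (J2 effort already set via bond 2)
β0 →J1  (through TF1, causality passes straight; one stroke at TF1)
β4 →R1  (J1 effort already set via bond 0)
β5 →I1  (J1 effort already set via bond 0)

2  (C1, I1 all integral)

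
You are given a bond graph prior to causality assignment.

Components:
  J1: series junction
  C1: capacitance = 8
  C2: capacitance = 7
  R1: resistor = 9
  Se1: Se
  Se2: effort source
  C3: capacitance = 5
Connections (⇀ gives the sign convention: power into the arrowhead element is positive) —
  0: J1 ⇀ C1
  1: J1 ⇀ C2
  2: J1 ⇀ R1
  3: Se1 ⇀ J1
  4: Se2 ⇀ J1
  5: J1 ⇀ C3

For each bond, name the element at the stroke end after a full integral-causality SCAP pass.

b3 stroke→J1  (Se1: effort source, stroke at far end)
b4 stroke→J1  (source Se2 imposes e)
b0 stroke→J1  (prefer integral on C1)
b1 stroke→J1  (prefer integral on C2)
b5 stroke→J1  (C3 integral (e out))
b2 stroke→R1  (only one flow-in slot at J1)

β0 →J1
β1 →J1
β2 →R1
β3 →J1
β4 →J1
β5 →J1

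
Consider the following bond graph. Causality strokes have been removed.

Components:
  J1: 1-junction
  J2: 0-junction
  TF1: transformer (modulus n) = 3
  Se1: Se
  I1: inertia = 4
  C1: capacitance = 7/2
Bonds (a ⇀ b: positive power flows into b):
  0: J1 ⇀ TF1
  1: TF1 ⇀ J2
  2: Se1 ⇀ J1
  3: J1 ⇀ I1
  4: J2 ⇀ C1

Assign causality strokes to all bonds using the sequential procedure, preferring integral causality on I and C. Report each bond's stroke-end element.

bond 2 stroke→J1  (Se1 (Se) sets effort on bond)
bond 3 stroke→I1  (I1: I, integral causality)
bond 0 stroke→J1  (J1: bond 3 brought flow, rest push out)
bond 1 stroke→TF1  (TF1: transformer flips bond 0)
bond 4 stroke→J2  (closing 0-jn rule on J2)

β0 stroke→J1
β1 stroke→TF1
β2 stroke→J1
β3 stroke→I1
β4 stroke→J2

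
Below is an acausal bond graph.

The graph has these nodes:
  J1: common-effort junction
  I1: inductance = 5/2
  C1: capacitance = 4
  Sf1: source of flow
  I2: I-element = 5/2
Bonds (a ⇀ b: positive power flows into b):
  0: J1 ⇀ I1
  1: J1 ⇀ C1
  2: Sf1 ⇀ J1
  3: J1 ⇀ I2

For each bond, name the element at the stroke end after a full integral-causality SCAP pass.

bond 2 |Sf1  (Sf1: flow source, stroke at near end)
bond 0 |I1  (prefer integral on I1)
bond 1 |J1  (C1 integral (e out))
bond 3 |I2  (common-e at J1 fixed by 1)

β0 stroke at I1
β1 stroke at J1
β2 stroke at Sf1
β3 stroke at I2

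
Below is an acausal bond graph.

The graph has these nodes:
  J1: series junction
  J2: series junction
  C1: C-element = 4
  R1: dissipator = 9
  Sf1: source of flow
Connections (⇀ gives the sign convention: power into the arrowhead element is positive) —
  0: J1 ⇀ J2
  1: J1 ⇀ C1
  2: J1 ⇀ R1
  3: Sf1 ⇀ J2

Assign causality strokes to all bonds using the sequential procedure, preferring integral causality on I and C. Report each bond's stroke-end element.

b0 |J2
b1 |J1
b2 |J1
b3 |Sf1

bond 3 stroke→Sf1  (source Sf1 imposes f)
bond 0 stroke→J2  (J2 flow already set via bond 3)
bond 1 stroke→J1  (common-f at J1 fixed by 0)
bond 2 stroke→J1  (1-jn J1 has f-setter on 0)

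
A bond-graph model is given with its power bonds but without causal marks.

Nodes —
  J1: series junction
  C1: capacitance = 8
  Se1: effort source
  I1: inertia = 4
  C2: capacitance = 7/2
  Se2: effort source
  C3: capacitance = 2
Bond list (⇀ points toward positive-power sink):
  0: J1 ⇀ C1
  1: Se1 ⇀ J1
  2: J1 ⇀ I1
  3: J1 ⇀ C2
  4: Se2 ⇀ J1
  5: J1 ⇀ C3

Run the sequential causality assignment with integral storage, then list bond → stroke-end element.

#0 stroke at J1
#1 stroke at J1
#2 stroke at I1
#3 stroke at J1
#4 stroke at J1
#5 stroke at J1

#1 stroke at J1  (source Se1 imposes e)
#4 stroke at J1  (source Se2 imposes e)
#0 stroke at J1  (prefer integral on C1)
#2 stroke at I1  (I1 outputs flow p/I1)
#3 stroke at J1  (J1: bond 2 brought flow, rest push out)
#5 stroke at J1  (J1: bond 2 brought flow, rest push out)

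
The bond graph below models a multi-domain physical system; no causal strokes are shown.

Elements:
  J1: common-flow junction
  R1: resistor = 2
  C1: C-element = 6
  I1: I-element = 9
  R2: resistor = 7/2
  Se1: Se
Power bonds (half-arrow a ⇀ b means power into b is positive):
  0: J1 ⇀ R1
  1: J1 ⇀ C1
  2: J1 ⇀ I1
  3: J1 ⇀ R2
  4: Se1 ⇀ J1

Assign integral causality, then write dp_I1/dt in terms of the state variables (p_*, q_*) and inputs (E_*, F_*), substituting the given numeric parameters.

dp_I1/dt = E_Se1 - 11*p_I1/18 - q_C1/6

bond 4 →J1  (Se1 fixes effort; stroke away)
bond 1 →J1  (C1 outputs effort q/C1)
bond 2 →I1  (prefer integral on I1)
bond 0 →J1  (J1: bond 2 brought flow, rest push out)
bond 3 →J1  (1-jn J1 has f-setter on 2)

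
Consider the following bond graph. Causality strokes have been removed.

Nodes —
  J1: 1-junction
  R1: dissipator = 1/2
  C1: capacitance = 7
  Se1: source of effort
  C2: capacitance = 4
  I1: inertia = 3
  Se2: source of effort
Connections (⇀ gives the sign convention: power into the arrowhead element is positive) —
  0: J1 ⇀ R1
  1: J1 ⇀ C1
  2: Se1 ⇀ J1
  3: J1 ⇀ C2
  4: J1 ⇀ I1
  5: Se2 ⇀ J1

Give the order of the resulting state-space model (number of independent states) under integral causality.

3  (C1, C2, I1 all integral)

β2 →J1  (source Se1 imposes e)
β5 →J1  (Se2: effort source, stroke at far end)
β1 →J1  (C1: C, integral causality)
β3 →J1  (C2: C, integral causality)
β4 →I1  (prefer integral on I1)
β0 →J1  (J1 flow already set via bond 4)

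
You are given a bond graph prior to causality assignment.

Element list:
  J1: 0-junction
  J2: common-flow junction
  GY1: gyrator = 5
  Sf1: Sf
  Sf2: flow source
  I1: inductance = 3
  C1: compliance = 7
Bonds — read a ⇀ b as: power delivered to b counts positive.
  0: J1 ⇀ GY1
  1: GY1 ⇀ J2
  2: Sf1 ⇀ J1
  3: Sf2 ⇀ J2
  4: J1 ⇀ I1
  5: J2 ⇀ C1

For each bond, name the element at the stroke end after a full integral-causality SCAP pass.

#2 stroke→Sf1  (Sf1 fixes flow; stroke at Sf1)
#3 stroke→Sf2  (Sf2: flow source, stroke at near end)
#1 stroke→J2  (1-jn J2 has f-setter on 3)
#5 stroke→J2  (J2: bond 3 brought flow, rest push out)
#0 stroke→J1  (GY1: gyrator matches bond 1)
#4 stroke→I1  (0-jn J1 has e-setter on 0)

#0 →J1
#1 →J2
#2 →Sf1
#3 →Sf2
#4 →I1
#5 →J2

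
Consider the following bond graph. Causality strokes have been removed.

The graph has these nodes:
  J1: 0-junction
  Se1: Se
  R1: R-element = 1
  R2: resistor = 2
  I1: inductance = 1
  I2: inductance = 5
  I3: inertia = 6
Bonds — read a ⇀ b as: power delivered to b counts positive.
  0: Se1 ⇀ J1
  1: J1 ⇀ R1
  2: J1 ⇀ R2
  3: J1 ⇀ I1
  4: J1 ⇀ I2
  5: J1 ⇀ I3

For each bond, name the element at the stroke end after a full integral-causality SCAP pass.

#0 stroke at J1  (Se1: effort source, stroke at far end)
#1 stroke at R1  (J1: bond 0 brought effort, rest push out)
#2 stroke at R2  (common-e at J1 fixed by 0)
#3 stroke at I1  (common-e at J1 fixed by 0)
#4 stroke at I2  (0-jn J1 has e-setter on 0)
#5 stroke at I3  (0-jn J1 has e-setter on 0)

β0 stroke at J1
β1 stroke at R1
β2 stroke at R2
β3 stroke at I1
β4 stroke at I2
β5 stroke at I3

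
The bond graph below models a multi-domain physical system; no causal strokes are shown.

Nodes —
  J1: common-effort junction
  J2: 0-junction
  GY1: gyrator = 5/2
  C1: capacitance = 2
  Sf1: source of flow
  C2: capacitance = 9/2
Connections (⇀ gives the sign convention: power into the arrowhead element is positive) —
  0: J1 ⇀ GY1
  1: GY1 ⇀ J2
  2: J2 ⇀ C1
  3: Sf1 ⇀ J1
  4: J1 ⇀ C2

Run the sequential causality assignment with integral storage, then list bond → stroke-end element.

β3 stroke→Sf1  (Sf1 fixes flow; stroke at Sf1)
β2 stroke→J2  (C1 outputs effort q/C1)
β1 stroke→GY1  (J2: bond 2 brought effort, rest push out)
β0 stroke→GY1  (GY GY1: same side as bond 1)
β4 stroke→J1  (closing 0-jn rule on J1)

b0 stroke→GY1
b1 stroke→GY1
b2 stroke→J2
b3 stroke→Sf1
b4 stroke→J1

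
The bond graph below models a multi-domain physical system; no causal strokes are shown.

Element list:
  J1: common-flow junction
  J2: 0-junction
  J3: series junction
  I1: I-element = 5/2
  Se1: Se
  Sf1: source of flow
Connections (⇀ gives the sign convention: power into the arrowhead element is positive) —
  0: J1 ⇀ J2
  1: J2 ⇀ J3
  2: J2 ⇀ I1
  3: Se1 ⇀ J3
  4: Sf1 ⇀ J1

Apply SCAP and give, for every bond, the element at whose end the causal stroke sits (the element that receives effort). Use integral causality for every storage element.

β0 →J1
β1 →J2
β2 →I1
β3 →J3
β4 →Sf1

β3 |J3  (source Se1 imposes e)
β4 |Sf1  (Sf1 fixes flow; stroke at Sf1)
β0 |J1  (1-jn J1 has f-setter on 4)
β1 |J2  (only one flow-in slot at J3)
β2 |I1  (0-jn J2 has e-setter on 1)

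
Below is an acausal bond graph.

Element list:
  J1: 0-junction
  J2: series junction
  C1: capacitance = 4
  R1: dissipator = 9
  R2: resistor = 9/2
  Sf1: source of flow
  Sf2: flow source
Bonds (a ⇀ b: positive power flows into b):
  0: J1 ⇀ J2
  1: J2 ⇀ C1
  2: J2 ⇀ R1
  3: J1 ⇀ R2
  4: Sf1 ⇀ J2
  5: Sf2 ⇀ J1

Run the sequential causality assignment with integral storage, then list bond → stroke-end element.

b0 stroke→J2
b1 stroke→J2
b2 stroke→J2
b3 stroke→J1
b4 stroke→Sf1
b5 stroke→Sf2

β4 |Sf1  (Sf1 (Sf) sets flow on bond)
β5 |Sf2  (Sf2: flow source, stroke at near end)
β0 |J2  (1-jn J2 has f-setter on 4)
β1 |J2  (J2 flow already set via bond 4)
β2 |J2  (J2 flow already set via bond 4)
β3 |J1  (only one effort-in slot at J1)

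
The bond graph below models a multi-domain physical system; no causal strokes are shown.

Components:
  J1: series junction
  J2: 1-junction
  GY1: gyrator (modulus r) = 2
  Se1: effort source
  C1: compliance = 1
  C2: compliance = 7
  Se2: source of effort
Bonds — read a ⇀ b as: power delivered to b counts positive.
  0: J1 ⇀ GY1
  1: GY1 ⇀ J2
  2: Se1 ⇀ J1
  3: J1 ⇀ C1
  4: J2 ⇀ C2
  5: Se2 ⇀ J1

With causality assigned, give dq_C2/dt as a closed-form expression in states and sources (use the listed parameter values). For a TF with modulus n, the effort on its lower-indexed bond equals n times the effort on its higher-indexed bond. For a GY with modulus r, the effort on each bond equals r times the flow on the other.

dq_C2/dt = E_Se1/2 + E_Se2/2 - q_C1/2

#2 |J1  (source Se1 imposes e)
#5 |J1  (Se2 (Se) sets effort on bond)
#3 |J1  (C1 outputs effort q/C1)
#0 |GY1  (J1: last free bond brings flow in)
#1 |GY1  (GY GY1: same side as bond 0)
#4 |J2  (1-jn J2 has f-setter on 1)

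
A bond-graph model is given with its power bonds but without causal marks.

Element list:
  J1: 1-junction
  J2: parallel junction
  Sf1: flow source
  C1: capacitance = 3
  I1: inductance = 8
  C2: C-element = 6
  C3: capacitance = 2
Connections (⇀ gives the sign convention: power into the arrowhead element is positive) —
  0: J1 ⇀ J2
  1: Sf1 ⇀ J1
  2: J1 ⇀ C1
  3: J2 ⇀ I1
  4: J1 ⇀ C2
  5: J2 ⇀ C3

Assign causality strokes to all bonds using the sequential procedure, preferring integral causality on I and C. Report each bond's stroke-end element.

b1 →Sf1  (Sf1 (Sf) sets flow on bond)
b0 →J1  (1-jn J1 has f-setter on 1)
b2 →J1  (J1: bond 1 brought flow, rest push out)
b4 →J1  (J1 flow already set via bond 1)
b3 →I1  (prefer integral on I1)
b5 →J2  (closing 0-jn rule on J2)

b0 →J1
b1 →Sf1
b2 →J1
b3 →I1
b4 →J1
b5 →J2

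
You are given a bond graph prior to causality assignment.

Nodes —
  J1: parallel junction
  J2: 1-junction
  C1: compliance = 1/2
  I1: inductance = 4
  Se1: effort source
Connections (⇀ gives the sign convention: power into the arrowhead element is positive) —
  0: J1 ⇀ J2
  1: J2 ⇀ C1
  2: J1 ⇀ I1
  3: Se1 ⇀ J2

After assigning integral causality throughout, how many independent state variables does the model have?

2  (C1, I1 all integral)

b3 →J2  (Se1: effort source, stroke at far end)
b1 →J2  (prefer integral on C1)
b0 →J1  (J2 needs exactly one f-in)
b2 →I1  (common-e at J1 fixed by 0)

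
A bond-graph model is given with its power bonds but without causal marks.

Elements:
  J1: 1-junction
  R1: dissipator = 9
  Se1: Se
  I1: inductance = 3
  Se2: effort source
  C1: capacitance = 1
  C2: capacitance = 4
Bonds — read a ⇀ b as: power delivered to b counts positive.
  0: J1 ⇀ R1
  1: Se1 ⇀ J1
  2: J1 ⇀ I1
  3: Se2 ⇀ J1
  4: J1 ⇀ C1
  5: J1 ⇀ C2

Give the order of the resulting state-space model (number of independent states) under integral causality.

bond 1 stroke at J1  (Se1 fixes effort; stroke away)
bond 3 stroke at J1  (Se2: effort source, stroke at far end)
bond 2 stroke at I1  (prefer integral on I1)
bond 0 stroke at J1  (J1: bond 2 brought flow, rest push out)
bond 4 stroke at J1  (J1 flow already set via bond 2)
bond 5 stroke at J1  (J1 flow already set via bond 2)

3  (C1, C2, I1 all integral)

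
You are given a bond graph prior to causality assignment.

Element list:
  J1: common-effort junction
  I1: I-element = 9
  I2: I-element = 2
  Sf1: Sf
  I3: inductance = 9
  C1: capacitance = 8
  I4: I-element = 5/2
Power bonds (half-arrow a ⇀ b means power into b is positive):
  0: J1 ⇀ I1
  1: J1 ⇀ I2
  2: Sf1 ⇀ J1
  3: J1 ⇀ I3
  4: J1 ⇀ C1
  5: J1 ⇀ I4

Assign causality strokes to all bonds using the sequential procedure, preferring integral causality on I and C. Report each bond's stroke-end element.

bond 2 stroke→Sf1  (Sf1 (Sf) sets flow on bond)
bond 0 stroke→I1  (prefer integral on I1)
bond 1 stroke→I2  (I2: I, integral causality)
bond 3 stroke→I3  (I3 outputs flow p/I3)
bond 4 stroke→J1  (prefer integral on C1)
bond 5 stroke→I4  (common-e at J1 fixed by 4)

bond 0 stroke→I1
bond 1 stroke→I2
bond 2 stroke→Sf1
bond 3 stroke→I3
bond 4 stroke→J1
bond 5 stroke→I4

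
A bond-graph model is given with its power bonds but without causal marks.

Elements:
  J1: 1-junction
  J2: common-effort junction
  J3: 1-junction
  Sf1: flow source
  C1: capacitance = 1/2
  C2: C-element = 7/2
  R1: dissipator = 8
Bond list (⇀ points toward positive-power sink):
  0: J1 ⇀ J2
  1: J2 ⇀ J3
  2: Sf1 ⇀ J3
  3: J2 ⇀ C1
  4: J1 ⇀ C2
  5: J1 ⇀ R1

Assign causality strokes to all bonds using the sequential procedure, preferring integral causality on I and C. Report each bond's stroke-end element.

b2 →Sf1  (Sf1 fixes flow; stroke at Sf1)
b1 →J3  (common-f at J3 fixed by 2)
b3 →J2  (C1: C, integral causality)
b0 →J1  (0-jn J2 has e-setter on 3)
b4 →J1  (C2: C, integral causality)
b5 →R1  (J1: last free bond brings flow in)

#0 →J1
#1 →J3
#2 →Sf1
#3 →J2
#4 →J1
#5 →R1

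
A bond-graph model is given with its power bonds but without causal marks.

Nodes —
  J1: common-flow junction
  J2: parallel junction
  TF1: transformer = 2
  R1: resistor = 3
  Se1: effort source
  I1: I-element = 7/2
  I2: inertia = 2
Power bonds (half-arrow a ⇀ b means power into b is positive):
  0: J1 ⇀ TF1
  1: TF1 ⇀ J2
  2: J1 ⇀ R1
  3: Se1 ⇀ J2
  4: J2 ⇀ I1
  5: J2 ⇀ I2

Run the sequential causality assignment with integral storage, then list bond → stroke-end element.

β0 |J1
β1 |TF1
β2 |R1
β3 |J2
β4 |I1
β5 |I2

bond 3 stroke→J2  (Se1 (Se) sets effort on bond)
bond 1 stroke→TF1  (common-e at J2 fixed by 3)
bond 4 stroke→I1  (common-e at J2 fixed by 3)
bond 5 stroke→I2  (J2 effort already set via bond 3)
bond 0 stroke→J1  (TF1 one-in-one-out from 1)
bond 2 stroke→R1  (only one flow-in slot at J1)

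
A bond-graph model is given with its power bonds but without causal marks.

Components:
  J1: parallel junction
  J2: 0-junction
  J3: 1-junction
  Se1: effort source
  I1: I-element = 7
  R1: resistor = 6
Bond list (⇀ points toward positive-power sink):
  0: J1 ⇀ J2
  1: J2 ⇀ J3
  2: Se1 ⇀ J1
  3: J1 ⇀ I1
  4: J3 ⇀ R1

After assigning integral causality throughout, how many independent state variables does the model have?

#2 |J1  (source Se1 imposes e)
#0 |J2  (common-e at J1 fixed by 2)
#3 |I1  (common-e at J1 fixed by 2)
#1 |J3  (common-e at J2 fixed by 0)
#4 |R1  (J3: last free bond brings flow in)

1  (I1 all integral)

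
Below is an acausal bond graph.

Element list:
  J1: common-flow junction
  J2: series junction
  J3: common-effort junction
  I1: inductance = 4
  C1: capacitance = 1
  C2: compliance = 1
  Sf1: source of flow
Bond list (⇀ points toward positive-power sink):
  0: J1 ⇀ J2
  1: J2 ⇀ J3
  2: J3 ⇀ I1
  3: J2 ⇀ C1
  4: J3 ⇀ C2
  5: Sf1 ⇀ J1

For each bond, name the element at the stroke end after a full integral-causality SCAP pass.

#0 |J1
#1 |J2
#2 |I1
#3 |J2
#4 |J3
#5 |Sf1

β5 |Sf1  (source Sf1 imposes f)
β0 |J1  (common-f at J1 fixed by 5)
β1 |J2  (J2: bond 0 brought flow, rest push out)
β3 |J2  (J2 flow already set via bond 0)
β2 |I1  (I1 integral (f out))
β4 |J3  (closing 0-jn rule on J3)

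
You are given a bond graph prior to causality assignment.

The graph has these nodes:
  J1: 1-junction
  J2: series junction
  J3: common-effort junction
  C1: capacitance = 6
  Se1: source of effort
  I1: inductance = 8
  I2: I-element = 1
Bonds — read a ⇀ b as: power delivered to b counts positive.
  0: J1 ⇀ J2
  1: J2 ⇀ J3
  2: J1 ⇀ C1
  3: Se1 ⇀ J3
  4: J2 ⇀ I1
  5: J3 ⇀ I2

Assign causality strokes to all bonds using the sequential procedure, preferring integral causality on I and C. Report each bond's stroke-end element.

bond 3 stroke→J3  (Se1 (Se) sets effort on bond)
bond 1 stroke→J2  (0-jn J3 has e-setter on 3)
bond 5 stroke→I2  (common-e at J3 fixed by 3)
bond 2 stroke→J1  (C1 outputs effort q/C1)
bond 0 stroke→J2  (J1 needs exactly one f-in)
bond 4 stroke→I1  (J2 needs exactly one f-in)

β0 stroke at J2
β1 stroke at J2
β2 stroke at J1
β3 stroke at J3
β4 stroke at I1
β5 stroke at I2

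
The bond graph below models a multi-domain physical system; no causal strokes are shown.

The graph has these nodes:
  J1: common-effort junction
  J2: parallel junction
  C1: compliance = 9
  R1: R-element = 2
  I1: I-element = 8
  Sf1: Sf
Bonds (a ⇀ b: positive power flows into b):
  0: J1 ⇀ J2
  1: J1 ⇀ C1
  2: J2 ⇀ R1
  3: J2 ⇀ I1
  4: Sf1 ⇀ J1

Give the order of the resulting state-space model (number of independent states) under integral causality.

bond 4 →Sf1  (Sf1: flow source, stroke at near end)
bond 1 →J1  (C1 outputs effort q/C1)
bond 0 →J2  (common-e at J1 fixed by 1)
bond 2 →R1  (J2 effort already set via bond 0)
bond 3 →I1  (J2: bond 0 brought effort, rest push out)

2  (C1, I1 all integral)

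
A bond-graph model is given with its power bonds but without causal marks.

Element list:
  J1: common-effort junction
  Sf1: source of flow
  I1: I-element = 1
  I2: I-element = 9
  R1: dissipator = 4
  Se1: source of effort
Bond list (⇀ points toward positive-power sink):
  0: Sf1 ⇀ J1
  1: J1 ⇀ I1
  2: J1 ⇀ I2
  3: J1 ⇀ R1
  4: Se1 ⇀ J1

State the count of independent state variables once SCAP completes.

2  (I1, I2 all integral)

β0 |Sf1  (source Sf1 imposes f)
β4 |J1  (Se1: effort source, stroke at far end)
β1 |I1  (0-jn J1 has e-setter on 4)
β2 |I2  (J1: bond 4 brought effort, rest push out)
β3 |R1  (J1: bond 4 brought effort, rest push out)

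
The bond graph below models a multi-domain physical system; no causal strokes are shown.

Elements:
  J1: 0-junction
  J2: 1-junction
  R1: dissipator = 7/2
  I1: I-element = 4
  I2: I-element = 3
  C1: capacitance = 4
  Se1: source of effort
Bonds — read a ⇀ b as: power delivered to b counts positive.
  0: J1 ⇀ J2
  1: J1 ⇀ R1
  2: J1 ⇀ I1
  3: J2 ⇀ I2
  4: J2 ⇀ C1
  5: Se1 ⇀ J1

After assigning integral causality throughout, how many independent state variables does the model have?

β5 →J1  (Se1: effort source, stroke at far end)
β0 →J2  (common-e at J1 fixed by 5)
β1 →R1  (common-e at J1 fixed by 5)
β2 →I1  (0-jn J1 has e-setter on 5)
β3 →I2  (I2: I, integral causality)
β4 →J2  (common-f at J2 fixed by 3)

3  (C1, I1, I2 all integral)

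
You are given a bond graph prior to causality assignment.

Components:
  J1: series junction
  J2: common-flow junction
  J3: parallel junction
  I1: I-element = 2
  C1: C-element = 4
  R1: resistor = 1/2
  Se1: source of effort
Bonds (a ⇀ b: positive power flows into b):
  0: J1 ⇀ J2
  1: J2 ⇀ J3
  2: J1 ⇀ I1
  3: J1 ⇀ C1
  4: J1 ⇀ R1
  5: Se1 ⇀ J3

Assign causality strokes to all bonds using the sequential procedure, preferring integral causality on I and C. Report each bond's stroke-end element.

bond 5 |J3  (Se1 fixes effort; stroke away)
bond 1 |J2  (0-jn J3 has e-setter on 5)
bond 0 |J1  (J2 needs exactly one f-in)
bond 2 |I1  (prefer integral on I1)
bond 3 |J1  (J1 flow already set via bond 2)
bond 4 |J1  (J1 flow already set via bond 2)

b0 →J1
b1 →J2
b2 →I1
b3 →J1
b4 →J1
b5 →J3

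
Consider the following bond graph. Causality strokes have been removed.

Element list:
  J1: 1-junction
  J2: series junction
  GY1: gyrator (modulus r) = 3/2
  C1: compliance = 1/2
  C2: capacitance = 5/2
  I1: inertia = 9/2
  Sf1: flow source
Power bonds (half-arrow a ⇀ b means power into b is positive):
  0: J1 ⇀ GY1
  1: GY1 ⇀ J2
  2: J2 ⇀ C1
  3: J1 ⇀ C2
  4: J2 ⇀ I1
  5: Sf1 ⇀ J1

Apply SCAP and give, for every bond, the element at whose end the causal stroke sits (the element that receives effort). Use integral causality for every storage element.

β0 stroke→J1
β1 stroke→J2
β2 stroke→J2
β3 stroke→J1
β4 stroke→I1
β5 stroke→Sf1

#5 →Sf1  (Sf1 (Sf) sets flow on bond)
#0 →J1  (1-jn J1 has f-setter on 5)
#3 →J1  (common-f at J1 fixed by 5)
#1 →J2  (GY GY1: same side as bond 0)
#2 →J2  (C1 integral (e out))
#4 →I1  (only one flow-in slot at J2)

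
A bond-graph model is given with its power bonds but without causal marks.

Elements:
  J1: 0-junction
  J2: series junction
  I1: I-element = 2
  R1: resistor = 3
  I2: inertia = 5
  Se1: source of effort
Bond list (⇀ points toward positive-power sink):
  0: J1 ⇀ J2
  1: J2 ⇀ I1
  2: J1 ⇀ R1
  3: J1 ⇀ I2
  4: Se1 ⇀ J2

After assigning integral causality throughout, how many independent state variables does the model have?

2  (I1, I2 all integral)

β4 |J2  (Se1 fixes effort; stroke away)
β1 |I1  (I1 outputs flow p/I1)
β0 |J2  (J2: bond 1 brought flow, rest push out)
β3 |I2  (I2 integral (f out))
β2 |J1  (J1: last free bond brings effort in)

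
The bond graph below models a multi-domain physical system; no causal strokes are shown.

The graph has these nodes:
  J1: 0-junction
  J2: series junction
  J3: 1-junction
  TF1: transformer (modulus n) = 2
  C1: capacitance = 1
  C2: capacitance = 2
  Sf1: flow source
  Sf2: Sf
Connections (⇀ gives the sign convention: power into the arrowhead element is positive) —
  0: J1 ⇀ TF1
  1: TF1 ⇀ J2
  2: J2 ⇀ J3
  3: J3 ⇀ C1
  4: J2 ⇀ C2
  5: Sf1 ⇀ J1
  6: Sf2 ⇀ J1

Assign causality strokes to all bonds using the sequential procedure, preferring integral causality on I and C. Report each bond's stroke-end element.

#5 stroke→Sf1  (Sf1: flow source, stroke at near end)
#6 stroke→Sf2  (source Sf2 imposes f)
#0 stroke→J1  (J1 needs exactly one e-in)
#1 stroke→TF1  (TF1: transformer flips bond 0)
#2 stroke→J2  (1-jn J2 has f-setter on 1)
#4 stroke→J2  (J2 flow already set via bond 1)
#3 stroke→J3  (1-jn J3 has f-setter on 2)

b0 →J1
b1 →TF1
b2 →J2
b3 →J3
b4 →J2
b5 →Sf1
b6 →Sf2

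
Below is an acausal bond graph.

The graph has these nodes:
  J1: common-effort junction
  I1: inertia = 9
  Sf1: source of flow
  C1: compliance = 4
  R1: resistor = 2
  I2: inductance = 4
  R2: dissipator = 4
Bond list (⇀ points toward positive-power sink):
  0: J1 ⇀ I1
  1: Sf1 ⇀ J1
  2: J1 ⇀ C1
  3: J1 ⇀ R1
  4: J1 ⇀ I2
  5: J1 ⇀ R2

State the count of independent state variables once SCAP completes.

bond 1 stroke at Sf1  (source Sf1 imposes f)
bond 0 stroke at I1  (I1: I, integral causality)
bond 2 stroke at J1  (prefer integral on C1)
bond 3 stroke at R1  (J1 effort already set via bond 2)
bond 4 stroke at I2  (J1: bond 2 brought effort, rest push out)
bond 5 stroke at R2  (0-jn J1 has e-setter on 2)

3  (C1, I1, I2 all integral)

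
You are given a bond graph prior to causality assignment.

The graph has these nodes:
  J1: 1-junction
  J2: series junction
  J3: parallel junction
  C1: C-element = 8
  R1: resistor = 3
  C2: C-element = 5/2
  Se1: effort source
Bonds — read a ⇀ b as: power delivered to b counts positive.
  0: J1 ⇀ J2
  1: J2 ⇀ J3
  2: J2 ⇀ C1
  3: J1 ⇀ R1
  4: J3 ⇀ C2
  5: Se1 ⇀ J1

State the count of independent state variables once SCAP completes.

β5 stroke→J1  (Se1 (Se) sets effort on bond)
β2 stroke→J2  (C1: C, integral causality)
β4 stroke→J3  (C2 integral (e out))
β1 stroke→J2  (0-jn J3 has e-setter on 4)
β0 stroke→J1  (closing 1-jn rule on J2)
β3 stroke→R1  (closing 1-jn rule on J1)

2  (C1, C2 all integral)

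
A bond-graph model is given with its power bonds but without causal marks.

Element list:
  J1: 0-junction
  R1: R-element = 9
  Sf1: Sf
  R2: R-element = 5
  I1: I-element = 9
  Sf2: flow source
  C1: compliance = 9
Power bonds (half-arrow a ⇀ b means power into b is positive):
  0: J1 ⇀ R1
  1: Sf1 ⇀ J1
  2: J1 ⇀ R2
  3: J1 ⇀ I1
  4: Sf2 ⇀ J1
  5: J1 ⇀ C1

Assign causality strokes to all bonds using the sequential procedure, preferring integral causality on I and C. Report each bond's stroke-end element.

#0 stroke→R1
#1 stroke→Sf1
#2 stroke→R2
#3 stroke→I1
#4 stroke→Sf2
#5 stroke→J1

β1 stroke→Sf1  (Sf1 (Sf) sets flow on bond)
β4 stroke→Sf2  (source Sf2 imposes f)
β3 stroke→I1  (I1: I, integral causality)
β5 stroke→J1  (C1 integral (e out))
β0 stroke→R1  (0-jn J1 has e-setter on 5)
β2 stroke→R2  (J1: bond 5 brought effort, rest push out)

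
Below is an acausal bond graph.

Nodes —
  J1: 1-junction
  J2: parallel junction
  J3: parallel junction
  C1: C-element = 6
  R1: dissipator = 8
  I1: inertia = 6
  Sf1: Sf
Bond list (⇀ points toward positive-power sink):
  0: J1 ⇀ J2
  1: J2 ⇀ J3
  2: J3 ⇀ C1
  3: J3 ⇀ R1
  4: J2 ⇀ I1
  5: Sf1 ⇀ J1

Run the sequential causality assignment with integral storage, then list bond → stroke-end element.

β0 stroke→J1
β1 stroke→J2
β2 stroke→J3
β3 stroke→R1
β4 stroke→I1
β5 stroke→Sf1

β5 |Sf1  (Sf1 fixes flow; stroke at Sf1)
β0 |J1  (J1 flow already set via bond 5)
β2 |J3  (C1: C, integral causality)
β1 |J2  (common-e at J3 fixed by 2)
β3 |R1  (common-e at J3 fixed by 2)
β4 |I1  (J2 effort already set via bond 1)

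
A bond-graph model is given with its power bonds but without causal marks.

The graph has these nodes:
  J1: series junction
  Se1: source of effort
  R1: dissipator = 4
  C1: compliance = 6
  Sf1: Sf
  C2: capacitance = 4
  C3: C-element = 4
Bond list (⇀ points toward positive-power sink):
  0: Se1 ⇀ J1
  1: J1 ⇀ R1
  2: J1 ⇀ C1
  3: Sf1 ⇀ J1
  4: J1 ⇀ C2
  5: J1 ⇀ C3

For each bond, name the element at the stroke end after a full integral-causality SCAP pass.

bond 0 |J1
bond 1 |J1
bond 2 |J1
bond 3 |Sf1
bond 4 |J1
bond 5 |J1

bond 0 |J1  (source Se1 imposes e)
bond 3 |Sf1  (Sf1 (Sf) sets flow on bond)
bond 1 |J1  (J1: bond 3 brought flow, rest push out)
bond 2 |J1  (J1: bond 3 brought flow, rest push out)
bond 4 |J1  (1-jn J1 has f-setter on 3)
bond 5 |J1  (J1 flow already set via bond 3)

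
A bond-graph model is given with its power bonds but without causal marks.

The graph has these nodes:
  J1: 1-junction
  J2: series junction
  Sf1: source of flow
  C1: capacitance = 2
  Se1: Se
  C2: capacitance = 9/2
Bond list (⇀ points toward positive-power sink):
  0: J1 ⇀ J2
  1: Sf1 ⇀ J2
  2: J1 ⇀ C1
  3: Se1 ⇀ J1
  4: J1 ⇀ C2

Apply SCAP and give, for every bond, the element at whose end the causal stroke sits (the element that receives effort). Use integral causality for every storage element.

β1 →Sf1  (Sf1: flow source, stroke at near end)
β3 →J1  (Se1 (Se) sets effort on bond)
β0 →J2  (1-jn J2 has f-setter on 1)
β2 →J1  (1-jn J1 has f-setter on 0)
β4 →J1  (1-jn J1 has f-setter on 0)

β0 →J2
β1 →Sf1
β2 →J1
β3 →J1
β4 →J1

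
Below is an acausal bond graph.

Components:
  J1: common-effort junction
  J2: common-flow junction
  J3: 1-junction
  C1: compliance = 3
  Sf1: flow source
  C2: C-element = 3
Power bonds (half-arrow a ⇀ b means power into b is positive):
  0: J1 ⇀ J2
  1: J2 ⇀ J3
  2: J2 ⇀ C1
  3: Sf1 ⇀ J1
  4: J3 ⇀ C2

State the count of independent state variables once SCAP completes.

bond 3 |Sf1  (Sf1: flow source, stroke at near end)
bond 0 |J1  (J1: last free bond brings effort in)
bond 1 |J2  (J2 flow already set via bond 0)
bond 2 |J2  (J2 flow already set via bond 0)
bond 4 |J3  (J3: bond 1 brought flow, rest push out)

2  (C1, C2 all integral)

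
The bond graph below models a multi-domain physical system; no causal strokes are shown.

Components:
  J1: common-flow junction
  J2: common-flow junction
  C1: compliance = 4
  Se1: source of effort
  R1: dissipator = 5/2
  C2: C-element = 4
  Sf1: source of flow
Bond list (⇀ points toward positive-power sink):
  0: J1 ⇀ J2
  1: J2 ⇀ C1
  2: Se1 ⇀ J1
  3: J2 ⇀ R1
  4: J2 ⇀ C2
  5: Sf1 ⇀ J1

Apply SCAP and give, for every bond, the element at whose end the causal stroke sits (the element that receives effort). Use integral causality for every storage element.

bond 2 |J1  (source Se1 imposes e)
bond 5 |Sf1  (Sf1 fixes flow; stroke at Sf1)
bond 0 |J1  (1-jn J1 has f-setter on 5)
bond 1 |J2  (J2: bond 0 brought flow, rest push out)
bond 3 |J2  (common-f at J2 fixed by 0)
bond 4 |J2  (1-jn J2 has f-setter on 0)

bond 0 →J1
bond 1 →J2
bond 2 →J1
bond 3 →J2
bond 4 →J2
bond 5 →Sf1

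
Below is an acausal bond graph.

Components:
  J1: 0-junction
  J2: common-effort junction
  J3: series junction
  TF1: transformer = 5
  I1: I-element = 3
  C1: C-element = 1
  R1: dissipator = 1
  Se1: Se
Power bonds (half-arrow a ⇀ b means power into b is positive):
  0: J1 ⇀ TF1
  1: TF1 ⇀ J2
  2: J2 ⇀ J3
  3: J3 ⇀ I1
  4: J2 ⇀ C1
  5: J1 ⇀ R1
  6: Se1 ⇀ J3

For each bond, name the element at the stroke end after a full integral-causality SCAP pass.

β0 |J1
β1 |TF1
β2 |J3
β3 |I1
β4 |J2
β5 |R1
β6 |J3

β6 →J3  (source Se1 imposes e)
β3 →I1  (prefer integral on I1)
β2 →J3  (1-jn J3 has f-setter on 3)
β4 →J2  (C1 integral (e out))
β1 →TF1  (J2 effort already set via bond 4)
β0 →J1  (through TF1, causality passes straight; one stroke at TF1)
β5 →R1  (J1 effort already set via bond 0)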